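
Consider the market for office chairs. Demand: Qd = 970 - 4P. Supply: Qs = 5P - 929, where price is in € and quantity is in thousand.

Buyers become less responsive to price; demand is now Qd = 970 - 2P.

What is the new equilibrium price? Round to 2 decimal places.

Before the shock: 970 - 4P = 5P - 929 ⇒ 1899 = 9P ⇒ P = 211, Q = 126.
After the shift, demand is Qd = 970 - 2P and supply is Qs = 5P - 929.
Setting them equal: 970 - 2P = 5P - 929 → 1899 = 7P, so P = 1899/7 ≈ 271.2857 and Q = 2992/7 ≈ 427.4286.

271.29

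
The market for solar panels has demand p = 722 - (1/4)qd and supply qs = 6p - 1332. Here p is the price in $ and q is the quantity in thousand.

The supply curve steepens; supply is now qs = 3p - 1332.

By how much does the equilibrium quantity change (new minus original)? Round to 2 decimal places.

Solve the original market: 2888 - 4p = 6p - 1332, hence p = 422 and q = 1200.
After the shift, demand is qd = 2888 - 4p and supply is qs = 3p - 1332.
Setting them equal: 2888 - 4p = 3p - 1332 → 4220 = 7p, so p = 4220/7 ≈ 602.8571 and q = 3336/7 ≈ 476.5714.
Δq = 476.5714 − 1200 = -723.43.

-723.43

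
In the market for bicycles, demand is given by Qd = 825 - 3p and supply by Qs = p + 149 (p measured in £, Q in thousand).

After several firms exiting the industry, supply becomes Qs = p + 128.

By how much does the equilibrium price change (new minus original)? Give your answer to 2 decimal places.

+5.25

Before the shock: 825 - 3p = p + 149 ⇒ 676 = 4p ⇒ p = 169, Q = 318.
With the change applied: demand Qd = 825 - 3p, supply Qs = p + 128.
Setting them equal: 825 - 3p = p + 128 → 697 = 4p, so p = 174.25 and Q = 302.25.
Δp = 174.25 − 169 = +5.25.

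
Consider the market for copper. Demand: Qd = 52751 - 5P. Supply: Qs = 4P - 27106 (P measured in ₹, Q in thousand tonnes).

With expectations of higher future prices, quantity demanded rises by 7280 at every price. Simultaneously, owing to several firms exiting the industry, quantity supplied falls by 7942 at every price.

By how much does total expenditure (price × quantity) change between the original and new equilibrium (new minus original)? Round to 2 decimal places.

+1752822.44

Solve the original market: 52751 - 5P = 4P - 27106, hence P = 8873 and Q = 8386.
After the shift, demand is Qd = 60031 - 5P and supply is Qs = 4P - 35048.
New equilibrium: 60031 - 5P = 4P - 35048 ⇒ 95079 = 9P ⇒ P = 31693/3 ≈ 10564.3333, Q = 21628/3 ≈ 7209.3333.
Expenditure moves from 8873×8386 = 74408978 to 10564.3333×7209.3333 = 76161800.4444; change = +1752822.44.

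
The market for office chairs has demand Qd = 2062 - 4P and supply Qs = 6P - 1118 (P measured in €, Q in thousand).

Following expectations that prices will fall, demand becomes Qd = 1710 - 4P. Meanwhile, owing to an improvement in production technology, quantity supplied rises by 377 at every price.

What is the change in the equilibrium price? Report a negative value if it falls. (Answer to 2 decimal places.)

-72.90

Original equilibrium: 2062 - 4P = 6P - 1118 gives 3180 = 10P, so P = 318 and Q = 790.
The new curves are Qd = 1710 - 4P (demand) and Qs = 6P - 741 (supply).
Equate the new curves: 1710 - 4P = 6P - 741, giving 2451 = 10P, P = 245.1, Q = 729.6.
ΔP = 245.1 − 318 = -72.90.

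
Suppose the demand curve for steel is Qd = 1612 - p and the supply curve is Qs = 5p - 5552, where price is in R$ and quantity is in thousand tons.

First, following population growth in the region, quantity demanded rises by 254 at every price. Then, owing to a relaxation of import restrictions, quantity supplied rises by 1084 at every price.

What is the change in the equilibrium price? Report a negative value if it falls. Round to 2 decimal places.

Initially, 1612 - p = 5p - 5552, so 7164 = 6p and p = 1194, Q = 418.
The shock moves the curves to Qd = 1866 - p and Qs = 5p - 4468.
Setting them equal: 1866 - p = 5p - 4468 → 6334 = 6p, so p = 3167/3 ≈ 1055.6667 and Q = 2431/3 ≈ 810.3333.
Δp = 1055.6667 − 1194 = -138.33.

-138.33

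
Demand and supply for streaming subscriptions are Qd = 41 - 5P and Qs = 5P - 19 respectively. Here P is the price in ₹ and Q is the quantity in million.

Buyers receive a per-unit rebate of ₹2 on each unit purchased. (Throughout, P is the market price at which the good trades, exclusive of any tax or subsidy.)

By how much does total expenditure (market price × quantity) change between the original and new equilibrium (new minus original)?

+46

Initially, 41 - 5P = 5P - 19, so 60 = 10P and P = 6, Q = 11.
Since buyers' out-of-pocket price is the market price minus the rebate, the effective demand curve becomes Qd = 51 - 5P.
New equilibrium: 51 - 5P = 5P - 19 ⇒ 70 = 10P ⇒ P = 7, Q = 16.
Expenditure moves from 6×11 = 66 to 7×16 = 112; change = +46.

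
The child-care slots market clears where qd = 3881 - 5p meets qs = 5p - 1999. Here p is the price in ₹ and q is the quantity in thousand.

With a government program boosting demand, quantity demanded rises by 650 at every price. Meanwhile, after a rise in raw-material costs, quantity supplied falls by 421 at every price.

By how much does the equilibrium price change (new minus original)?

+107.1

Initially, 3881 - 5p = 5p - 1999, so 5880 = 10p and p = 588, q = 941.
The new curves are qd = 4531 - 5p (demand) and qs = 5p - 2420 (supply).
New equilibrium: 4531 - 5p = 5p - 2420 ⇒ 6951 = 10p ⇒ p = 695.1, q = 1055.5.
Δp = 695.1 − 588 = +107.1.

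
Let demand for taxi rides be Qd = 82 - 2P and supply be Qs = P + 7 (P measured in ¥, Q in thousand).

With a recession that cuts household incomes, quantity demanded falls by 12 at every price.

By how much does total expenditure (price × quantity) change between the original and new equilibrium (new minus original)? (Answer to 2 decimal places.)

-212.00

Original equilibrium: 82 - 2P = P + 7 gives 75 = 3P, so P = 25 and Q = 32.
With the change applied: demand Qd = 70 - 2P, supply Qs = P + 7.
Clearing the new market: 70 - 2P = P + 7, so P = 21 and Q = 28.
Expenditure moves from 25×32 = 800 to 21×28 = 588; change = -212.00.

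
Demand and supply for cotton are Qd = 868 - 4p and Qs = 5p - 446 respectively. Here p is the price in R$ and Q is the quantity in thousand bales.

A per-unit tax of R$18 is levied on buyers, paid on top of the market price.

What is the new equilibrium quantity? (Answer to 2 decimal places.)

Before the shock: 868 - 4p = 5p - 446 ⇒ 1314 = 9p ⇒ p = 146, Q = 284.
Since buyers pay the price plus the tax, the effective demand curve becomes Qd = 796 - 4p.
Equate the new curves: 796 - 4p = 5p - 446, giving 1242 = 9p, p = 138, Q = 244.

244.00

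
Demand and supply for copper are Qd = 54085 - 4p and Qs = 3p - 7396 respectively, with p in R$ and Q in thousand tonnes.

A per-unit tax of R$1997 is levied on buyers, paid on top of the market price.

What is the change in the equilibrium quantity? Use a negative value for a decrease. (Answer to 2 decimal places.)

-3423.43

Solve the original market: 54085 - 4p = 3p - 7396, hence p = 8783 and Q = 18953.
Since buyers pay the price plus the tax, the effective demand curve becomes Qd = 46097 - 4p.
New equilibrium: 46097 - 4p = 3p - 7396 ⇒ 53493 = 7p ⇒ p = 53493/7 ≈ 7641.8571, Q = 108707/7 ≈ 15529.5714.
ΔQ = 15529.5714 − 18953 = -3423.43.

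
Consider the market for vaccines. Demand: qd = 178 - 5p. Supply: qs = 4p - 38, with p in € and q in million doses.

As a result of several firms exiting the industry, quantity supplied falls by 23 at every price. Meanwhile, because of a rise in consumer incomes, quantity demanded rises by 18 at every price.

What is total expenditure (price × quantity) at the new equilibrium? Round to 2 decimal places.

1519.79

Solve the original market: 178 - 5p = 4p - 38, hence p = 24 and q = 58.
The shock moves the curves to qd = 196 - 5p and qs = 4p - 61.
Clearing the new market: 196 - 5p = 4p - 61, so p = 257/9 ≈ 28.5556 and q = 479/9 ≈ 53.2222.
New expenditure = 28.5556 × 53.2222 = 1519.79.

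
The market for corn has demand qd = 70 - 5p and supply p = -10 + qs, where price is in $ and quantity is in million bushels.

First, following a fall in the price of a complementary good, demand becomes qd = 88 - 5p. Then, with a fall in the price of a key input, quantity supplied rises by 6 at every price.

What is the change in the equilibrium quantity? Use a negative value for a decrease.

+8

Initially, 70 - 5p = p + 10, so 60 = 6p and p = 10, q = 20.
With the change applied: demand qd = 88 - 5p, supply qs = p + 16.
Setting them equal: 88 - 5p = p + 16 → 72 = 6p, so p = 12 and q = 28.
Δq = 28 − 20 = +8.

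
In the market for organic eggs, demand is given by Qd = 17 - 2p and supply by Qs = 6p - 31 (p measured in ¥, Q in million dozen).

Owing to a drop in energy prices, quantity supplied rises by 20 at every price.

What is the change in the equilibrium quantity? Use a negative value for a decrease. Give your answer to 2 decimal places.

+5.00

Initially, 17 - 2p = 6p - 31, so 48 = 8p and p = 6, Q = 5.
With the change applied: demand Qd = 17 - 2p, supply Qs = 6p - 11.
Setting them equal: 17 - 2p = 6p - 11 → 28 = 8p, so p = 3.5 and Q = 10.
ΔQ = 10 − 5 = +5.00.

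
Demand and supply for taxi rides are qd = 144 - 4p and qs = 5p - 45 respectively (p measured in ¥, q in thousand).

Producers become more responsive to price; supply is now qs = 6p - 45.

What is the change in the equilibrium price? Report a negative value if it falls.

Solve the original market: 144 - 4p = 5p - 45, hence p = 21 and q = 60.
After the shift, demand is qd = 144 - 4p and supply is qs = 6p - 45.
Setting them equal: 144 - 4p = 6p - 45 → 189 = 10p, so p = 18.9 and q = 68.4.
Δp = 18.9 − 21 = -2.1.

-2.1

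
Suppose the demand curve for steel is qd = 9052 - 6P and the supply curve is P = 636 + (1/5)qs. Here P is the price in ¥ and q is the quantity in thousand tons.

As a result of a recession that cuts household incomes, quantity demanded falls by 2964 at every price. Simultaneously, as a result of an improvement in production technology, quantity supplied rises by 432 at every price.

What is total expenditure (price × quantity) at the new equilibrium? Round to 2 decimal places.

Original equilibrium: 9052 - 6P = 5P - 3180 gives 12232 = 11P, so P = 1112 and q = 2380.
The shock moves the curves to qd = 6088 - 6P and qs = 5P - 2748.
Equate the new curves: 6088 - 6P = 5P - 2748, giving 8836 = 11P, P = 8836/11 ≈ 803.2727, q = 13952/11 ≈ 1268.3636.
New expenditure = 803.2727 × 1268.3636 = 1018841.92.

1018841.92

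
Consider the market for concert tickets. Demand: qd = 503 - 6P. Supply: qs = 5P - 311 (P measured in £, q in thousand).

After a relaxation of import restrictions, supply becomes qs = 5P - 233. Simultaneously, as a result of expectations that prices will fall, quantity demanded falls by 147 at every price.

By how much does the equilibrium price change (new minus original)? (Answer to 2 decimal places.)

Solve the original market: 503 - 6P = 5P - 311, hence P = 74 and q = 59.
The new curves are qd = 356 - 6P (demand) and qs = 5P - 233 (supply).
Setting them equal: 356 - 6P = 5P - 233 → 589 = 11P, so P = 589/11 ≈ 53.5455 and q = 382/11 ≈ 34.7273.
ΔP = 53.5455 − 74 = -20.45.

-20.45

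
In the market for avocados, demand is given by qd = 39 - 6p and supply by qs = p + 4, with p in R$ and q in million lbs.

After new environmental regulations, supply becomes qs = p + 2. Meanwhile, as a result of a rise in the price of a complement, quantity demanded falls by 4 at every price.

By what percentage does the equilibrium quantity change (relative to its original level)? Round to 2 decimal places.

-25.40

Original equilibrium: 39 - 6p = p + 4 gives 35 = 7p, so p = 5 and q = 9.
The new curves are qd = 35 - 6p (demand) and qs = p + 2 (supply).
Setting them equal: 35 - 6p = p + 2 → 33 = 7p, so p = 33/7 ≈ 4.7143 and q = 47/7 ≈ 6.7143.
%Δq = (6.7143 − 9) / 9 × 100 = -25.40%.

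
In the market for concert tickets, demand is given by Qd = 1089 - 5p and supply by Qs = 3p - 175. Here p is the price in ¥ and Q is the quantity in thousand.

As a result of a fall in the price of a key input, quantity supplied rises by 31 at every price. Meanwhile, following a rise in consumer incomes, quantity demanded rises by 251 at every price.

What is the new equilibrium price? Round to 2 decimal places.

Original equilibrium: 1089 - 5p = 3p - 175 gives 1264 = 8p, so p = 158 and Q = 299.
With the change applied: demand Qd = 1340 - 5p, supply Qs = 3p - 144.
New equilibrium: 1340 - 5p = 3p - 144 ⇒ 1484 = 8p ⇒ p = 185.5, Q = 412.5.

185.50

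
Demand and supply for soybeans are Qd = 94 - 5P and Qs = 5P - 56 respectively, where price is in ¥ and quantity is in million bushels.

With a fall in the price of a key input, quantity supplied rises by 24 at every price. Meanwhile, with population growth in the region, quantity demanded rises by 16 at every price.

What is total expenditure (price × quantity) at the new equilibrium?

Solve the original market: 94 - 5P = 5P - 56, hence P = 15 and Q = 19.
The shock moves the curves to Qd = 110 - 5P and Qs = 5P - 32.
Setting them equal: 110 - 5P = 5P - 32 → 142 = 10P, so P = 14.2 and Q = 39.
New expenditure = 14.2 × 39 = 553.8.

553.8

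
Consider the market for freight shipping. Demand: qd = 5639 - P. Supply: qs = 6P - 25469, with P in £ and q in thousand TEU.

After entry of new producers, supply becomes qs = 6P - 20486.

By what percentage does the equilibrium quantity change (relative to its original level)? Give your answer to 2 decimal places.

Original equilibrium: 5639 - P = 6P - 25469 gives 31108 = 7P, so P = 4444 and q = 1195.
After the shift, demand is qd = 5639 - P and supply is qs = 6P - 20486.
Equate the new curves: 5639 - P = 6P - 20486, giving 26125 = 7P, P = 26125/7 ≈ 3732.1429, q = 13348/7 ≈ 1906.8571.
%Δq = (1906.8571 − 1195) / 1195 × 100 = +59.57%.

+59.57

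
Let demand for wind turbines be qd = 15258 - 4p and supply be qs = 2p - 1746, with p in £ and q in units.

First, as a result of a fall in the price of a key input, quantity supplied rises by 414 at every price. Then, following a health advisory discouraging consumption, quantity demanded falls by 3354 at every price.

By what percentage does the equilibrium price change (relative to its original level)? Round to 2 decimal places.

Before the shock: 15258 - 4p = 2p - 1746 ⇒ 17004 = 6p ⇒ p = 2834, q = 3922.
The shock moves the curves to qd = 11904 - 4p and qs = 2p - 1332.
Setting them equal: 11904 - 4p = 2p - 1332 → 13236 = 6p, so p = 2206 and q = 3080.
%Δp = (2206 − 2834) / 2834 × 100 = -22.16%.

-22.16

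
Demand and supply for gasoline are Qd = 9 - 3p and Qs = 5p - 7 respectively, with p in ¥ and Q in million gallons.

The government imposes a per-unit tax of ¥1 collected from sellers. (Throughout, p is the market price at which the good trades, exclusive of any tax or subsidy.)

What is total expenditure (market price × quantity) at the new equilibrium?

Solve the original market: 9 - 3p = 5p - 7, hence p = 2 and Q = 3.
Since sellers keep the price net of the tax, the effective supply curve becomes Qs = 5p - 12.
Setting them equal: 9 - 3p = 5p - 12 → 21 = 8p, so p = 2.625 and Q = 1.125.
New expenditure = 2.625 × 1.125 = 2.953125.

2.953125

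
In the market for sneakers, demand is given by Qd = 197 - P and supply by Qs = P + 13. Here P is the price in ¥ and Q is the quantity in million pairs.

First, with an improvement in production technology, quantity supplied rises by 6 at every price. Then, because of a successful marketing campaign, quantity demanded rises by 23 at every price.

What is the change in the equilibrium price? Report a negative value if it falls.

+8.5

Original equilibrium: 197 - P = P + 13 gives 184 = 2P, so P = 92 and Q = 105.
With the change applied: demand Qd = 220 - P, supply Qs = P + 19.
Clearing the new market: 220 - P = P + 19, so P = 100.5 and Q = 119.5.
ΔP = 100.5 − 92 = +8.5.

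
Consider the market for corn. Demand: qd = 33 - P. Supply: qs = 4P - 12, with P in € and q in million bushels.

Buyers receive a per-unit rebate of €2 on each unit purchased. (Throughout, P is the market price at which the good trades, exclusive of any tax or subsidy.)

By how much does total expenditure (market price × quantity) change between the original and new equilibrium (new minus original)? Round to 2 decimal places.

Original equilibrium: 33 - P = 4P - 12 gives 45 = 5P, so P = 9 and q = 24.
Since buyers' out-of-pocket price is the market price minus the rebate, the effective demand curve becomes qd = 35 - P.
Setting them equal: 35 - P = 4P - 12 → 47 = 5P, so P = 9.4 and q = 25.6.
Expenditure moves from 9×24 = 216 to 9.4×25.6 = 240.64; change = +24.64.

+24.64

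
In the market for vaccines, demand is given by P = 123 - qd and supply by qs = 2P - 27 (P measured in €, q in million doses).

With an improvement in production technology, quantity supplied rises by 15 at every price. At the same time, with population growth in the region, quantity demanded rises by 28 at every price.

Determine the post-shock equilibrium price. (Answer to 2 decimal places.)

Initially, 123 - P = 2P - 27, so 150 = 3P and P = 50, q = 73.
After the shift, demand is qd = 151 - P and supply is qs = 2P - 12.
New equilibrium: 151 - P = 2P - 12 ⇒ 163 = 3P ⇒ P = 163/3 ≈ 54.3333, q = 290/3 ≈ 96.6667.

54.33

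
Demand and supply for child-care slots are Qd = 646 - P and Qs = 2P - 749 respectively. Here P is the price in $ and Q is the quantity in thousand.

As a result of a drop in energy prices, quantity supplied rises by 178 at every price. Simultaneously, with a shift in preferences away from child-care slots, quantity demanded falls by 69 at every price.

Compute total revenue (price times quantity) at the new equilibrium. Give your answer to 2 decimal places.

Initially, 646 - P = 2P - 749, so 1395 = 3P and P = 465, Q = 181.
After the shift, demand is Qd = 577 - P and supply is Qs = 2P - 571.
Setting them equal: 577 - P = 2P - 571 → 1148 = 3P, so P = 1148/3 ≈ 382.6667 and Q = 583/3 ≈ 194.3333.
New expenditure = 382.6667 × 194.3333 = 74364.89.

74364.89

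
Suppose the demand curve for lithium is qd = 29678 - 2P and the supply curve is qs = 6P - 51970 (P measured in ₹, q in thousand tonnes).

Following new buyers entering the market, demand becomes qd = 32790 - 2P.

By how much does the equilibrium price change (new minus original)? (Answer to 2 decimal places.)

Initially, 29678 - 2P = 6P - 51970, so 81648 = 8P and P = 10206, q = 9266.
With the change applied: demand qd = 32790 - 2P, supply qs = 6P - 51970.
Clearing the new market: 32790 - 2P = 6P - 51970, so P = 10595 and q = 11600.
ΔP = 10595 − 10206 = +389.00.

+389.00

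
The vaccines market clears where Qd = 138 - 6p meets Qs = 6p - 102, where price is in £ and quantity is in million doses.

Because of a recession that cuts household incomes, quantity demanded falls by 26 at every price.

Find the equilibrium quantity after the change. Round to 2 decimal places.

5.00

Initially, 138 - 6p = 6p - 102, so 240 = 12p and p = 20, Q = 18.
The shock moves the curves to Qd = 112 - 6p and Qs = 6p - 102.
Setting them equal: 112 - 6p = 6p - 102 → 214 = 12p, so p = 107/6 ≈ 17.8333 and Q = 5.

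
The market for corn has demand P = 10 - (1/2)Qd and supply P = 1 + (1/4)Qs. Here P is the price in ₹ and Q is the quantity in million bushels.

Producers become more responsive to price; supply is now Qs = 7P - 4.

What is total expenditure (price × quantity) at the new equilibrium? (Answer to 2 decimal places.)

Before the shock: 20 - 2P = 4P - 4 ⇒ 24 = 6P ⇒ P = 4, Q = 12.
The shock moves the curves to Qd = 20 - 2P and Qs = 7P - 4.
Setting them equal: 20 - 2P = 7P - 4 → 24 = 9P, so P = 8/3 ≈ 2.6667 and Q = 44/3 ≈ 14.6667.
New expenditure = 2.6667 × 14.6667 = 39.11.

39.11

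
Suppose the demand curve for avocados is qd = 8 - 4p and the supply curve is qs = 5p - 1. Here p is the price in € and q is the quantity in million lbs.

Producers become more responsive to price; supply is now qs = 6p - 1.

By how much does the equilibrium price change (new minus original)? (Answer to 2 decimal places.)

Initially, 8 - 4p = 5p - 1, so 9 = 9p and p = 1, q = 4.
After the shift, demand is qd = 8 - 4p and supply is qs = 6p - 1.
Clearing the new market: 8 - 4p = 6p - 1, so p = 0.9 and q = 4.4.
Δp = 0.9 − 1 = -0.10.

-0.10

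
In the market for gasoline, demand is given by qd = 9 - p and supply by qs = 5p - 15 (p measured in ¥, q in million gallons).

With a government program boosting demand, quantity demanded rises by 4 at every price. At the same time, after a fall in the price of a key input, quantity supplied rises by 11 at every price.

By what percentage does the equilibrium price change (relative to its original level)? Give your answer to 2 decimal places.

-29.17

Before the shock: 9 - p = 5p - 15 ⇒ 24 = 6p ⇒ p = 4, q = 5.
The shock moves the curves to qd = 13 - p and qs = 5p - 4.
Equate the new curves: 13 - p = 5p - 4, giving 17 = 6p, p = 17/6 ≈ 2.8333, q = 61/6 ≈ 10.1667.
%Δp = (2.8333 − 4) / 4 × 100 = -29.17%.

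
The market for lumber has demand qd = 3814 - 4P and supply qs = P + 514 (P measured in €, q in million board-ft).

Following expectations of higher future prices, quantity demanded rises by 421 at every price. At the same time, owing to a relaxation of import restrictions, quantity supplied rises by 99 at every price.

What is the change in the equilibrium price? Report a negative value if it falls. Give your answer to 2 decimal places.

Solve the original market: 3814 - 4P = P + 514, hence P = 660 and q = 1174.
After the shift, demand is qd = 4235 - 4P and supply is qs = P + 613.
Clearing the new market: 4235 - 4P = P + 613, so P = 724.4 and q = 1337.4.
ΔP = 724.4 − 660 = +64.40.

+64.40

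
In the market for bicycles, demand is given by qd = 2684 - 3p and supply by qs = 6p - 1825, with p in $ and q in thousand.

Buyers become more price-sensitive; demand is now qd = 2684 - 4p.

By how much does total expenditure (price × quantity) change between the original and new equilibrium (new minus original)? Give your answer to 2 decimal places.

Solve the original market: 2684 - 3p = 6p - 1825, hence p = 501 and q = 1181.
After the shift, demand is qd = 2684 - 4p and supply is qs = 6p - 1825.
Setting them equal: 2684 - 4p = 6p - 1825 → 4509 = 10p, so p = 450.9 and q = 880.4.
Expenditure moves from 501×1181 = 591681 to 450.9×880.4 = 396972.36; change = -194708.64.

-194708.64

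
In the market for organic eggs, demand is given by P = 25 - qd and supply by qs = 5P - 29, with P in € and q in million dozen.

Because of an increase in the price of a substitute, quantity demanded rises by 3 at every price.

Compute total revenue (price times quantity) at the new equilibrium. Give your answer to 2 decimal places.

175.75

Solve the original market: 25 - P = 5P - 29, hence P = 9 and q = 16.
The shock moves the curves to qd = 28 - P and qs = 5P - 29.
Clearing the new market: 28 - P = 5P - 29, so P = 9.5 and q = 18.5.
New expenditure = 9.5 × 18.5 = 175.75.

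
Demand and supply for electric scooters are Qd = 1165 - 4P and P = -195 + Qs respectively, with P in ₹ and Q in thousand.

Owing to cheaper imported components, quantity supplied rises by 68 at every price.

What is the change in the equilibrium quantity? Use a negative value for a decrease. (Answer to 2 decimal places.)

Initially, 1165 - 4P = P + 195, so 970 = 5P and P = 194, Q = 389.
The shock moves the curves to Qd = 1165 - 4P and Qs = P + 263.
Equate the new curves: 1165 - 4P = P + 263, giving 902 = 5P, P = 180.4, Q = 443.4.
ΔQ = 443.4 − 389 = +54.40.

+54.40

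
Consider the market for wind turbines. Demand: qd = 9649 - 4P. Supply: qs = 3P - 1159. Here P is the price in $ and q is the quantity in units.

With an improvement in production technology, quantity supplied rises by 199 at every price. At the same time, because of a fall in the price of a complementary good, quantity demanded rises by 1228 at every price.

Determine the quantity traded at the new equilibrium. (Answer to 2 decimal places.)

Original equilibrium: 9649 - 4P = 3P - 1159 gives 10808 = 7P, so P = 1544 and q = 3473.
After the shift, demand is qd = 10877 - 4P and supply is qs = 3P - 960.
New equilibrium: 10877 - 4P = 3P - 960 ⇒ 11837 = 7P ⇒ P = 1691, q = 4113.

4113.00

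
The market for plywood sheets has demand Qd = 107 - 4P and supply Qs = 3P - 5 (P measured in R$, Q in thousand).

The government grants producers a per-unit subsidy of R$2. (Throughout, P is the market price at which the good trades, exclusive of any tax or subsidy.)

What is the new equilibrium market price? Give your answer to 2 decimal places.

Initially, 107 - 4P = 3P - 5, so 112 = 7P and P = 16, Q = 43.
Since sellers receive the price plus the subsidy, the effective supply curve becomes Qs = 3P + 1.
Equate the new curves: 107 - 4P = 3P + 1, giving 106 = 7P, P = 106/7 ≈ 15.1429, Q = 325/7 ≈ 46.4286.

15.14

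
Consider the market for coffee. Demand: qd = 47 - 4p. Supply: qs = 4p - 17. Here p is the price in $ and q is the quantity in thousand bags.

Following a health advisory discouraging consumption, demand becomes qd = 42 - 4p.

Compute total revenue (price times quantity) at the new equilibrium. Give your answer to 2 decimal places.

Initially, 47 - 4p = 4p - 17, so 64 = 8p and p = 8, q = 15.
After the shift, demand is qd = 42 - 4p and supply is qs = 4p - 17.
Setting them equal: 42 - 4p = 4p - 17 → 59 = 8p, so p = 7.375 and q = 12.5.
New expenditure = 7.375 × 12.5 = 92.19.

92.19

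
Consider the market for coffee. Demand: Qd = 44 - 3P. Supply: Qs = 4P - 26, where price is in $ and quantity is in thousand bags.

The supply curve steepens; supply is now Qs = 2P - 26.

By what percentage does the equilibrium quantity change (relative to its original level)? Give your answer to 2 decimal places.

Original equilibrium: 44 - 3P = 4P - 26 gives 70 = 7P, so P = 10 and Q = 14.
The shock moves the curves to Qd = 44 - 3P and Qs = 2P - 26.
Clearing the new market: 44 - 3P = 2P - 26, so P = 14 and Q = 2.
%ΔQ = (2 − 14) / 14 × 100 = -85.71%.

-85.71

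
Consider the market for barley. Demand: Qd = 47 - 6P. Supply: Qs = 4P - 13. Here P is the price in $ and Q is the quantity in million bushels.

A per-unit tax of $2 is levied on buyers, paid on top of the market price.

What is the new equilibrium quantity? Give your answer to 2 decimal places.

Before the shock: 47 - 6P = 4P - 13 ⇒ 60 = 10P ⇒ P = 6, Q = 11.
Since buyers pay the price plus the tax, the effective demand curve becomes Qd = 35 - 6P.
Equate the new curves: 35 - 6P = 4P - 13, giving 48 = 10P, P = 4.8, Q = 6.2.

6.20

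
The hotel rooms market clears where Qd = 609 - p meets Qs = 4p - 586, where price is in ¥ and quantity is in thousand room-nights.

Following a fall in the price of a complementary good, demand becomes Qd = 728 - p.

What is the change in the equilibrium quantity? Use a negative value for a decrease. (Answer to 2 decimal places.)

+95.20

Solve the original market: 609 - p = 4p - 586, hence p = 239 and Q = 370.
The new curves are Qd = 728 - p (demand) and Qs = 4p - 586 (supply).
Equate the new curves: 728 - p = 4p - 586, giving 1314 = 5p, p = 262.8, Q = 465.2.
ΔQ = 465.2 − 370 = +95.20.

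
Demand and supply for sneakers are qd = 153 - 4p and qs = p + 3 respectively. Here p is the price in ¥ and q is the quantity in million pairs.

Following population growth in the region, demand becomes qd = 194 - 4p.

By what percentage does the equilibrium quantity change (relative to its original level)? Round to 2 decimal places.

+24.85

Initially, 153 - 4p = p + 3, so 150 = 5p and p = 30, q = 33.
With the change applied: demand qd = 194 - 4p, supply qs = p + 3.
New equilibrium: 194 - 4p = p + 3 ⇒ 191 = 5p ⇒ p = 38.2, q = 41.2.
%Δq = (41.2 − 33) / 33 × 100 = +24.85%.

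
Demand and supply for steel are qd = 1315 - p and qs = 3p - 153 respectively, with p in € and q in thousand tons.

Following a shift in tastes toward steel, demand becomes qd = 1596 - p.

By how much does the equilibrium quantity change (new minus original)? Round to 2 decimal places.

+210.75

Initially, 1315 - p = 3p - 153, so 1468 = 4p and p = 367, q = 948.
After the shift, demand is qd = 1596 - p and supply is qs = 3p - 153.
New equilibrium: 1596 - p = 3p - 153 ⇒ 1749 = 4p ⇒ p = 437.25, q = 1158.75.
Δq = 1158.75 − 948 = +210.75.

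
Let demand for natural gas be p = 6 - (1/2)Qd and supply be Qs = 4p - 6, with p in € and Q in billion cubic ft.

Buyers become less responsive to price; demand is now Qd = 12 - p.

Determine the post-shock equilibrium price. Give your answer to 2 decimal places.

3.60

Original equilibrium: 12 - 2p = 4p - 6 gives 18 = 6p, so p = 3 and Q = 6.
The shock moves the curves to Qd = 12 - p and Qs = 4p - 6.
Equate the new curves: 12 - p = 4p - 6, giving 18 = 5p, p = 3.6, Q = 8.4.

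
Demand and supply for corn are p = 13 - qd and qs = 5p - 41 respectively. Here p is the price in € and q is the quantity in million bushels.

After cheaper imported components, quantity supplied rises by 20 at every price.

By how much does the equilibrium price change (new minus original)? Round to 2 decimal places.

Before the shock: 13 - p = 5p - 41 ⇒ 54 = 6p ⇒ p = 9, q = 4.
After the shift, demand is qd = 13 - p and supply is qs = 5p - 21.
Equate the new curves: 13 - p = 5p - 21, giving 34 = 6p, p = 17/3 ≈ 5.6667, q = 22/3 ≈ 7.3333.
Δp = 5.6667 − 9 = -3.33.

-3.33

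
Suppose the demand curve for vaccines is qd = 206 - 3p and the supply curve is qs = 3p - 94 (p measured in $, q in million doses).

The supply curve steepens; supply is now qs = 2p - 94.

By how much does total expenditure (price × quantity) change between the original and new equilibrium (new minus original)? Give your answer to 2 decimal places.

Original equilibrium: 206 - 3p = 3p - 94 gives 300 = 6p, so p = 50 and q = 56.
With the change applied: demand qd = 206 - 3p, supply qs = 2p - 94.
Setting them equal: 206 - 3p = 2p - 94 → 300 = 5p, so p = 60 and q = 26.
Expenditure moves from 50×56 = 2800 to 60×26 = 1560; change = -1240.00.

-1240.00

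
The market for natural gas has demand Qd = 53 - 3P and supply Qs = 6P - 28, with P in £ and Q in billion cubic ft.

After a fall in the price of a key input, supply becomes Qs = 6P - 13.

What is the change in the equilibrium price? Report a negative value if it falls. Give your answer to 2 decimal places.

Initially, 53 - 3P = 6P - 28, so 81 = 9P and P = 9, Q = 26.
The shock moves the curves to Qd = 53 - 3P and Qs = 6P - 13.
New equilibrium: 53 - 3P = 6P - 13 ⇒ 66 = 9P ⇒ P = 22/3 ≈ 7.3333, Q = 31.
ΔP = 7.3333 − 9 = -1.67.

-1.67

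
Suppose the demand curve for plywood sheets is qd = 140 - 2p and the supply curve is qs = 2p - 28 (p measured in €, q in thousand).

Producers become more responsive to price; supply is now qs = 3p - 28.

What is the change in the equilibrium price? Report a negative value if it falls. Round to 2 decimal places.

Solve the original market: 140 - 2p = 2p - 28, hence p = 42 and q = 56.
The new curves are qd = 140 - 2p (demand) and qs = 3p - 28 (supply).
Clearing the new market: 140 - 2p = 3p - 28, so p = 33.6 and q = 72.8.
Δp = 33.6 − 42 = -8.40.

-8.40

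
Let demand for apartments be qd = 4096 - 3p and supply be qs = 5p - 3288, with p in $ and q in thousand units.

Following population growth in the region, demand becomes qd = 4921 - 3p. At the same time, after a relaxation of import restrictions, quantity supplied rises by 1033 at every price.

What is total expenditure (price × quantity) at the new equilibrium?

Original equilibrium: 4096 - 3p = 5p - 3288 gives 7384 = 8p, so p = 923 and q = 1327.
After the shift, demand is qd = 4921 - 3p and supply is qs = 5p - 2255.
Setting them equal: 4921 - 3p = 5p - 2255 → 7176 = 8p, so p = 897 and q = 2230.
New expenditure = 897 × 2230 = 2000310.

2000310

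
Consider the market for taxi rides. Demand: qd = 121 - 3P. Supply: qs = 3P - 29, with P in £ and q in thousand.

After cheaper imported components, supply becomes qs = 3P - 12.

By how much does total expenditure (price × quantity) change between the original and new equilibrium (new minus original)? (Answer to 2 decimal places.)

Original equilibrium: 121 - 3P = 3P - 29 gives 150 = 6P, so P = 25 and q = 46.
With the change applied: demand qd = 121 - 3P, supply qs = 3P - 12.
Equate the new curves: 121 - 3P = 3P - 12, giving 133 = 6P, P = 133/6 ≈ 22.1667, q = 54.5.
Expenditure moves from 25×46 = 1150 to 22.1667×54.5 = 1208.0833; change = +58.08.

+58.08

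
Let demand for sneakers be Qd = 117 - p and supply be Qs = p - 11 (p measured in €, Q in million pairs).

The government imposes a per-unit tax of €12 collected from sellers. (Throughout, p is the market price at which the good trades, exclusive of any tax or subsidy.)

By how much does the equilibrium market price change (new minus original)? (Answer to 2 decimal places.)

+6.00

Solve the original market: 117 - p = p - 11, hence p = 64 and Q = 53.
Since sellers keep the price net of the tax, the effective supply curve becomes Qs = p - 23.
New equilibrium: 117 - p = p - 23 ⇒ 140 = 2p ⇒ p = 70, Q = 47.
Δp = 70 − 64 = +6.00.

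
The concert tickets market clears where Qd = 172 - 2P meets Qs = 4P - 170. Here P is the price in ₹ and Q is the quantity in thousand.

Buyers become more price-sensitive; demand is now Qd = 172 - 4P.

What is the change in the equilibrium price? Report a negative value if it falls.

-14.25

Solve the original market: 172 - 2P = 4P - 170, hence P = 57 and Q = 58.
After the shift, demand is Qd = 172 - 4P and supply is Qs = 4P - 170.
Clearing the new market: 172 - 4P = 4P - 170, so P = 42.75 and Q = 1.
ΔP = 42.75 − 57 = -14.25.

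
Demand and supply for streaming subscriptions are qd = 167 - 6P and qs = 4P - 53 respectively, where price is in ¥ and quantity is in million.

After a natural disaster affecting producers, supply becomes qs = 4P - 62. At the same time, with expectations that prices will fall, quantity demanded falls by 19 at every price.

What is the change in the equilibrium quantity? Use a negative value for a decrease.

Solve the original market: 167 - 6P = 4P - 53, hence P = 22 and q = 35.
With the change applied: demand qd = 148 - 6P, supply qs = 4P - 62.
Clearing the new market: 148 - 6P = 4P - 62, so P = 21 and q = 22.
Δq = 22 − 35 = -13.

-13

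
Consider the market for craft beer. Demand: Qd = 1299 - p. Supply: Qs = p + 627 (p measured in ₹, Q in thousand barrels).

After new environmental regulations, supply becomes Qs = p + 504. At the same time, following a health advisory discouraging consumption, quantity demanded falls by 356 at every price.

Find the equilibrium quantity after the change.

Initially, 1299 - p = p + 627, so 672 = 2p and p = 336, Q = 963.
The new curves are Qd = 943 - p (demand) and Qs = p + 504 (supply).
Setting them equal: 943 - p = p + 504 → 439 = 2p, so p = 219.5 and Q = 723.5.

723.5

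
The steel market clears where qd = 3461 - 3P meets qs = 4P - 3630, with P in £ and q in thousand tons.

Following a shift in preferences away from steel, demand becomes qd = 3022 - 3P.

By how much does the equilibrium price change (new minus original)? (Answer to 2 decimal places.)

Solve the original market: 3461 - 3P = 4P - 3630, hence P = 1013 and q = 422.
The new curves are qd = 3022 - 3P (demand) and qs = 4P - 3630 (supply).
Setting them equal: 3022 - 3P = 4P - 3630 → 6652 = 7P, so P = 6652/7 ≈ 950.2857 and q = 1198/7 ≈ 171.1429.
ΔP = 950.2857 − 1013 = -62.71.

-62.71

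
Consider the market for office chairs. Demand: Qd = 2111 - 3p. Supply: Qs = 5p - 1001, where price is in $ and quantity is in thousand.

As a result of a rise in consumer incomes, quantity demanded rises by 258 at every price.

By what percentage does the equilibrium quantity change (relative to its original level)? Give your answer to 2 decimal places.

+17.08

Solve the original market: 2111 - 3p = 5p - 1001, hence p = 389 and Q = 944.
The shock moves the curves to Qd = 2369 - 3p and Qs = 5p - 1001.
Setting them equal: 2369 - 3p = 5p - 1001 → 3370 = 8p, so p = 421.25 and Q = 1105.25.
%ΔQ = (1105.25 − 944) / 944 × 100 = +17.08%.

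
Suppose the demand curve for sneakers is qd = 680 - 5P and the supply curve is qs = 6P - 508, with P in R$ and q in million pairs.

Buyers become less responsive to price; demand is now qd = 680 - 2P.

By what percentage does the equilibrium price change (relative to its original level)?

Solve the original market: 680 - 5P = 6P - 508, hence P = 108 and q = 140.
With the change applied: demand qd = 680 - 2P, supply qs = 6P - 508.
New equilibrium: 680 - 2P = 6P - 508 ⇒ 1188 = 8P ⇒ P = 148.5, q = 383.
%ΔP = (148.5 − 108) / 108 × 100 = +37.5%.

+37.5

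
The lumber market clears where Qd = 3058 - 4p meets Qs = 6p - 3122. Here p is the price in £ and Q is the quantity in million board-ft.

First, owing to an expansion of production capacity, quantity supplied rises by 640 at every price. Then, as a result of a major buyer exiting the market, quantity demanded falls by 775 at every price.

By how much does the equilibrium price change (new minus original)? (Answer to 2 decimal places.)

-141.50

Solve the original market: 3058 - 4p = 6p - 3122, hence p = 618 and Q = 586.
The new curves are Qd = 2283 - 4p (demand) and Qs = 6p - 2482 (supply).
Clearing the new market: 2283 - 4p = 6p - 2482, so p = 476.5 and Q = 377.
Δp = 476.5 − 618 = -141.50.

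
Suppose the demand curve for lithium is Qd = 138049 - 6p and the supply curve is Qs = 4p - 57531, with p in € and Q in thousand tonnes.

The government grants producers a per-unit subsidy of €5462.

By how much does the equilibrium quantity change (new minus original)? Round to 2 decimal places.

+13108.80

Initially, 138049 - 6p = 4p - 57531, so 195580 = 10p and p = 19558, Q = 20701.
Since sellers receive the price plus the subsidy, the effective supply curve becomes Qs = 4p - 35683.
Setting them equal: 138049 - 6p = 4p - 35683 → 173732 = 10p, so p = 17373.2 and Q = 33809.8.
ΔQ = 33809.8 − 20701 = +13108.80.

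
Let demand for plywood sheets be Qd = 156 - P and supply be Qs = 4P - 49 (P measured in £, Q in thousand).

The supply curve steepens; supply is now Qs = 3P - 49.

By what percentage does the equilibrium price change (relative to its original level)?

+25

Original equilibrium: 156 - P = 4P - 49 gives 205 = 5P, so P = 41 and Q = 115.
After the shift, demand is Qd = 156 - P and supply is Qs = 3P - 49.
Clearing the new market: 156 - P = 3P - 49, so P = 51.25 and Q = 104.75.
%ΔP = (51.25 − 41) / 41 × 100 = +25%.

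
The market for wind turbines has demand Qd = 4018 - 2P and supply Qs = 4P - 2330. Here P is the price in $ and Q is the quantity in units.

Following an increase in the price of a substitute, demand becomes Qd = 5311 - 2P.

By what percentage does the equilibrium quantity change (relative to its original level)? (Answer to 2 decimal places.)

Solve the original market: 4018 - 2P = 4P - 2330, hence P = 1058 and Q = 1902.
With the change applied: demand Qd = 5311 - 2P, supply Qs = 4P - 2330.
New equilibrium: 5311 - 2P = 4P - 2330 ⇒ 7641 = 6P ⇒ P = 1273.5, Q = 2764.
%ΔQ = (2764 − 1902) / 1902 × 100 = +45.32%.

+45.32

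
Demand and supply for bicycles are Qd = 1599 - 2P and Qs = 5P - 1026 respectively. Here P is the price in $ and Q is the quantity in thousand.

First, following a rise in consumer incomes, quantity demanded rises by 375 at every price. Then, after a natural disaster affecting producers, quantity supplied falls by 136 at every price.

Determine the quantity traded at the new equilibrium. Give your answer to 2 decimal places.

1078.00

Before the shock: 1599 - 2P = 5P - 1026 ⇒ 2625 = 7P ⇒ P = 375, Q = 849.
After the shift, demand is Qd = 1974 - 2P and supply is Qs = 5P - 1162.
Setting them equal: 1974 - 2P = 5P - 1162 → 3136 = 7P, so P = 448 and Q = 1078.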